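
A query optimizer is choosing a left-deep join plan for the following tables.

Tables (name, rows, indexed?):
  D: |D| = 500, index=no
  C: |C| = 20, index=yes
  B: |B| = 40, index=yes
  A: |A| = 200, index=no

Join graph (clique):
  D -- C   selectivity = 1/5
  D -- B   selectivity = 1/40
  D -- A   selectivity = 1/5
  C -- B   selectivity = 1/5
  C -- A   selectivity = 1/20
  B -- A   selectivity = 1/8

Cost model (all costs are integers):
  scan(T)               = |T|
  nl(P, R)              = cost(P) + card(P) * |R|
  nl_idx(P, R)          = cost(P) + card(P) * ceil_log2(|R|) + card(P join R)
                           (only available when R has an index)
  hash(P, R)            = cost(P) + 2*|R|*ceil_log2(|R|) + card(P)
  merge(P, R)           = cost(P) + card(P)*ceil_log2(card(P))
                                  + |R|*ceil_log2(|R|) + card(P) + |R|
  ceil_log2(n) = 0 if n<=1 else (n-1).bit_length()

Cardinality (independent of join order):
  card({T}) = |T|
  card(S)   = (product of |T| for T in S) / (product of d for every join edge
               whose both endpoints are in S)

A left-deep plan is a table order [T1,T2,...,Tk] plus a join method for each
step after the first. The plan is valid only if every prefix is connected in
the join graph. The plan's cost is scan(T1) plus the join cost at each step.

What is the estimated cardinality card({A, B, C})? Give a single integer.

200

Tables in S: A(200), B(40), C(20)
Edges inside S: C-B(d=5), C-A(d=20), B-A(d=8)
numerator = 200 * 40 * 20 = 160000
denominator = 5 * 20 * 8 = 800
card(S) = 160000 / 800 = 200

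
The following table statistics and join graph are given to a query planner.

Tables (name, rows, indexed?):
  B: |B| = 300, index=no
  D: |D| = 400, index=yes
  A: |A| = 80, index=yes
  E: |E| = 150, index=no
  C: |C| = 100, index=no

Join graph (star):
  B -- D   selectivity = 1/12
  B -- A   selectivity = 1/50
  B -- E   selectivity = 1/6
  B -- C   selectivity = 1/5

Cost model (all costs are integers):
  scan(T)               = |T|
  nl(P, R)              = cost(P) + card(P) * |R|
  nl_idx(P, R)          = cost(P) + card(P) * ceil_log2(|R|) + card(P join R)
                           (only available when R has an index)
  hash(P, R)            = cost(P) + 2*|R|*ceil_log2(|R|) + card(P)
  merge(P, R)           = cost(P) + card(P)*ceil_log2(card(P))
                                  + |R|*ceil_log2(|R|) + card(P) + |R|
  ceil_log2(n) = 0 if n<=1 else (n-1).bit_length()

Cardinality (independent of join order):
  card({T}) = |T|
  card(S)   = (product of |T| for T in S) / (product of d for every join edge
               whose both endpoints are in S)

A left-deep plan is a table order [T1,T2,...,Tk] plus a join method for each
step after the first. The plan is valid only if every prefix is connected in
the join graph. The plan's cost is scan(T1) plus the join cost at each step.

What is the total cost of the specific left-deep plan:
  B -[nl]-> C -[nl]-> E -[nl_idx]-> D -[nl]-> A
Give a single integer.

407280300

step 1: scan B: cost=300, card=300
step 2: join C via nl
    card(P join C) = 300*100/(5) = 6000
    cost = 300 + 300*100 = 30300
step 3: join E via nl
    card(P join E) = 6000*150/(6) = 150000
    cost = 30300 + 6000*150 = 930300
step 4: join D via nl_idx
    card(P join D) = 150000*400/(12) = 5000000
    cost = 930300 + 150000*9 + 5000000 = 7280300
step 5: join A via nl
    card(P join A) = 5000000*80/(50) = 8000000
    cost = 7280300 + 5000000*80 = 407280300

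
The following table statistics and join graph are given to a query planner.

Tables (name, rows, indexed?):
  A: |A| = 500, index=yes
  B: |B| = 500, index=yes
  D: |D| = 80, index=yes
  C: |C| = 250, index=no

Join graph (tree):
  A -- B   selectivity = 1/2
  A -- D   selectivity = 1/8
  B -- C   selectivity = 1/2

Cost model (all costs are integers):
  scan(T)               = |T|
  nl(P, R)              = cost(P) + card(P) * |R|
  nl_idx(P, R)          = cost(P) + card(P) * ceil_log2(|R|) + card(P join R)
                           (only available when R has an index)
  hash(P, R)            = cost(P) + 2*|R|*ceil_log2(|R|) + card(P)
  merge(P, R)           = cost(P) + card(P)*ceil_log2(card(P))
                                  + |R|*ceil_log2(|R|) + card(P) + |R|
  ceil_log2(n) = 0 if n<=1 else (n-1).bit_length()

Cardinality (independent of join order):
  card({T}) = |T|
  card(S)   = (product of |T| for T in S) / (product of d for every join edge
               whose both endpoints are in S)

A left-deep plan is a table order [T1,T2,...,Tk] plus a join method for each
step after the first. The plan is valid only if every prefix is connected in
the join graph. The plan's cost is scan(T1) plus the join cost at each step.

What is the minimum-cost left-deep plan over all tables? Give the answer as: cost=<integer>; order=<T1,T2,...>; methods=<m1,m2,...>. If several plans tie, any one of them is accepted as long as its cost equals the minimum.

cost=1270120; order=A,D,B,C; methods=hash,hash,hash

Selinger DP (subsets sized 1..n):
  {A}: scan cost=500, card=500
  {B}: scan cost=500, card=500
  {D}: scan cost=80, card=80
  {C}: scan cost=250, card=250
  {AB}: card=125000; try (B,hash)→10000, (A,hash)→10000, (B,merge)→10500, (A,merge)→10500, (B,nl_idx)→130000, (A,nl_idx)→130000 …(+2); best=10000 via (B,hash)
  {AD}: card=5000; try (D,hash)→2120, (A,merge)→5720, (A,nl_idx)→5800, (D,merge)→6140, (D,nl_idx)→9000, (A,hash)→9160 …(+2); best=2120 via (D,hash)
  {BC}: card=62500; try (C,hash)→5000, (B,merge)→7500, (C,merge)→7750, (B,hash)→9500, (B,nl_idx)→65000, (B,nl)→125250 …(+1); best=5000 via (C,hash)
  {ABD}: card=1250000; try (B,hash)→16120, (B,merge)→77120, (D,hash)→136120, (B,nl_idx)→1297120, (D,nl_idx)→2135000, (D,merge)→2260640 …(+2); best=16120 via (B,hash)
  {ABC}: card=15625000; try (A,hash)→76500, (C,hash)→139000, (A,merge)→1072500, (C,merge)→2262250, (A,nl_idx)→16192500, (A,nl)→31255000 …(+1); best=76500 via (A,hash)
  {ABCD}: card=156250000; try (C,hash)→1270120, (D,hash)→15702620, (C,merge)→27518370, (D,nl_idx)→265701500, (C,nl)→312516120, (D,merge)→390702140 …(+1); best=1270120 via (C,hash)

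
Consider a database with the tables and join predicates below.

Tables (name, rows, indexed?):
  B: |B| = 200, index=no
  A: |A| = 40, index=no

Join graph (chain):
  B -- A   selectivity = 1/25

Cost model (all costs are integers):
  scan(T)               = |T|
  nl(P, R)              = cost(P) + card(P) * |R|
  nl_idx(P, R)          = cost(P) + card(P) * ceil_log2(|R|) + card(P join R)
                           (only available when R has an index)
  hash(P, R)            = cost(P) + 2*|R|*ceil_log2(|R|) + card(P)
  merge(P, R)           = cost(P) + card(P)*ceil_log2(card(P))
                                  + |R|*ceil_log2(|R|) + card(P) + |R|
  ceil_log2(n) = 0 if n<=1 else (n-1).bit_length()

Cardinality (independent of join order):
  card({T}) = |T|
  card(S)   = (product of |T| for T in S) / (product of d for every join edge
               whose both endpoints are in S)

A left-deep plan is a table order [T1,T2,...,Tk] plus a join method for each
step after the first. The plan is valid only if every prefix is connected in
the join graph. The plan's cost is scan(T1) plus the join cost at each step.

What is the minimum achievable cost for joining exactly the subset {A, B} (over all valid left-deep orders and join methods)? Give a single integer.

880

Selinger DP over subsets of {A,B}:
  {B}: scan cost=200, card=200
  {A}: scan cost=40, card=40
  {AB}: card=320; try (A,hash)→880, (B,merge)→2120, (A,merge)→2280, (B,hash)→3280, (B,nl)→8040, (A,nl)→8200; best=880 via (A,hash)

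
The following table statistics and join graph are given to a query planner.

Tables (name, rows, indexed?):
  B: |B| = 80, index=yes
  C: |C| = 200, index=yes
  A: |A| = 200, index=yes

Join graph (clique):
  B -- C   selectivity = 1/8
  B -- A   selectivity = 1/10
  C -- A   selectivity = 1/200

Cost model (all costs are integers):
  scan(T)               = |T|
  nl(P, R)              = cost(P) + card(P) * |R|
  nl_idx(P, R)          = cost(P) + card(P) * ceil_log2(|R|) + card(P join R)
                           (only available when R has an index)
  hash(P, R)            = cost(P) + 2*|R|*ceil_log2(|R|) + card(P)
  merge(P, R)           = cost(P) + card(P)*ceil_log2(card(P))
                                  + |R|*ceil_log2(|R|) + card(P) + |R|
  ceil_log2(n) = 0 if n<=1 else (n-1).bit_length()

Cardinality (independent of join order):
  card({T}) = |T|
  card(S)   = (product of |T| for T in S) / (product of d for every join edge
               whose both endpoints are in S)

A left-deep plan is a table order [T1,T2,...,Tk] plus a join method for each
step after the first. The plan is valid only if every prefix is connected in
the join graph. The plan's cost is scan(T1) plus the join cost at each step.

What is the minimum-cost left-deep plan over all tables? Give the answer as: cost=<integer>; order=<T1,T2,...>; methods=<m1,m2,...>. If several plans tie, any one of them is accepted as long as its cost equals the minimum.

cost=3320; order=A,C,B; methods=nl_idx,hash

Selinger DP (subsets sized 1..n):
  {B}: scan cost=80, card=80
  {C}: scan cost=200, card=200
  {A}: scan cost=200, card=200
  {BC}: card=2000; try (B,hash)→1520, (C,merge)→2520, (B,merge)→2640, (C,nl_idx)→2720, (C,hash)→3360, (B,nl_idx)→3600 …(+2); best=1520 via (B,hash)
  {AB}: card=1600; try (B,hash)→1520, (A,nl_idx)→2320, (A,merge)→2520, (B,merge)→2640, (B,nl_idx)→3200, (A,hash)→3360 …(+2); best=1520 via (B,hash)
  {AC}: card=200; try (C,nl_idx)→2000, (A,nl_idx)→2000, (C,hash)→3600, (A,hash)→3600, (C,merge)→3800, (A,merge)→3800 …(+2); best=2000 via (C,nl_idx)
  {ABC}: card=200; try (B,hash)→3320, (B,nl_idx)→3600, (B,merge)→4440, (C,hash)→6320, (A,hash)→6720, (C,nl_idx)→14520 …(+6); best=3320 via (B,hash)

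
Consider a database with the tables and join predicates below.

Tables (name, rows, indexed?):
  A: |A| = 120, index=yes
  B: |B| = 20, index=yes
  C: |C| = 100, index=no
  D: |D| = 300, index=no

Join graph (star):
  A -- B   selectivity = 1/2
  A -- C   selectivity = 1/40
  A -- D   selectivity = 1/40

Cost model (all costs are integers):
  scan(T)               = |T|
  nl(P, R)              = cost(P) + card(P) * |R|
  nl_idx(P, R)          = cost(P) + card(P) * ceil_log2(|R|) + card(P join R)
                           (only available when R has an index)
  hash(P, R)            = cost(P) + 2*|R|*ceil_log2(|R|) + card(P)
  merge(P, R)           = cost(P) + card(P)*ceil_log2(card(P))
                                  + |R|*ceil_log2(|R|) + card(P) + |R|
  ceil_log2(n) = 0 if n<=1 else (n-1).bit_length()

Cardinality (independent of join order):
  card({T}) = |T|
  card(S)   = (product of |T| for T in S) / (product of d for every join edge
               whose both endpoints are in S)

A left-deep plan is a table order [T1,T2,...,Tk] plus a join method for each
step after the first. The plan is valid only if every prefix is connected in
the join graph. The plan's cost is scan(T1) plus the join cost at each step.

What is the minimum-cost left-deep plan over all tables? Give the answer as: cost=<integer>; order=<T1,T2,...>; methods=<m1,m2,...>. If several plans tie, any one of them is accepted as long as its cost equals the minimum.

cost=7030; order=D,A,C,B; methods=hash,hash,hash

Selinger DP (subsets sized 1..n):
  {A}: scan cost=120, card=120
  {B}: scan cost=20, card=20
  {C}: scan cost=100, card=100
  {D}: scan cost=300, card=300
  {AB}: card=1200; try (B,hash)→440, (A,merge)→1100, (B,merge)→1200, (A,nl_idx)→1360, (A,hash)→1720, (B,nl_idx)→1920 …(+2); best=440 via (B,hash)
  {AC}: card=300; try (A,nl_idx)→1100, (C,hash)→1640, (A,merge)→1860, (C,merge)→1880, (A,hash)→1880, (A,nl)→12100 …(+1); best=1100 via (A,nl_idx)
  {AD}: card=900; try (A,hash)→2280, (A,nl_idx)→3300, (D,merge)→4080, (A,merge)→4260, (D,hash)→5640, (D,nl)→36120 …(+1); best=2280 via (A,hash)
  {ABC}: card=3000; try (B,hash)→1600, (C,hash)→3040, (B,merge)→4220, (B,nl_idx)→5600, (B,nl)→7100, (C,merge)→15640 …(+1); best=1600 via (B,hash)
  {ABD}: card=9000; try (B,hash)→3380, (D,hash)→7040, (B,merge)→12300, (B,nl_idx)→15780, (D,merge)→17840, (B,nl)→20280 …(+1); best=3380 via (B,hash)
  {ACD}: card=2250; try (C,hash)→4580, (D,hash)→6800, (D,merge)→7100, (C,merge)→12980, (D,nl)→91100, (C,nl)→92280; best=4580 via (C,hash)
  {ABCD}: card=22500; try (B,hash)→7030, (D,hash)→10000, (C,hash)→13780, (B,merge)→33950, (B,nl_idx)→38330, (D,merge)→43600 …(+4); best=7030 via (B,hash)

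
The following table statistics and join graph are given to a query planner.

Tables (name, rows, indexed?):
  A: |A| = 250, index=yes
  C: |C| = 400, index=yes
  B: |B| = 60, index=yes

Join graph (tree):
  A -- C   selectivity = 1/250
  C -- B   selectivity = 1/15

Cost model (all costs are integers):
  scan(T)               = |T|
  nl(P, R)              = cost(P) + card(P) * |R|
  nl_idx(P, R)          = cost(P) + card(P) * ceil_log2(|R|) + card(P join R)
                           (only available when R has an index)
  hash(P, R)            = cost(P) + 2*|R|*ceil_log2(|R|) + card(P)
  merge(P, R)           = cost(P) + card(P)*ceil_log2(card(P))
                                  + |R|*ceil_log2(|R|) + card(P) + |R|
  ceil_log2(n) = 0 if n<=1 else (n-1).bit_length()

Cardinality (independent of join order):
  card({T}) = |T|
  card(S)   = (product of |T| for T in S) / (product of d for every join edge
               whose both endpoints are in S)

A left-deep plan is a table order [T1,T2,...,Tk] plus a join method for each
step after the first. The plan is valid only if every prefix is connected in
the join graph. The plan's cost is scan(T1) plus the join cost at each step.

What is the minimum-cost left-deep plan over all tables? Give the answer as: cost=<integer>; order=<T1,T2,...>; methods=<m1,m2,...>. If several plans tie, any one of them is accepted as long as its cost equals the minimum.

cost=4020; order=A,C,B; methods=nl_idx,hash

Selinger DP (subsets sized 1..n):
  {A}: scan cost=250, card=250
  {C}: scan cost=400, card=400
  {B}: scan cost=60, card=60
  {AC}: card=400; try (C,nl_idx)→2900, (A,nl_idx)→4000, (A,hash)→4800, (C,merge)→6500, (A,merge)→6650, (C,hash)→7700 …(+2); best=2900 via (C,nl_idx)
  {BC}: card=1600; try (B,hash)→1520, (C,nl_idx)→2200, (B,nl_idx)→4400, (C,merge)→4480, (B,merge)→4820, (C,hash)→7320 …(+2); best=1520 via (B,hash)
  {ABC}: card=1600; try (B,hash)→4020, (B,nl_idx)→6900, (A,hash)→7120, (B,merge)→7320, (A,nl_idx)→15920, (A,merge)→22970 …(+2); best=4020 via (B,hash)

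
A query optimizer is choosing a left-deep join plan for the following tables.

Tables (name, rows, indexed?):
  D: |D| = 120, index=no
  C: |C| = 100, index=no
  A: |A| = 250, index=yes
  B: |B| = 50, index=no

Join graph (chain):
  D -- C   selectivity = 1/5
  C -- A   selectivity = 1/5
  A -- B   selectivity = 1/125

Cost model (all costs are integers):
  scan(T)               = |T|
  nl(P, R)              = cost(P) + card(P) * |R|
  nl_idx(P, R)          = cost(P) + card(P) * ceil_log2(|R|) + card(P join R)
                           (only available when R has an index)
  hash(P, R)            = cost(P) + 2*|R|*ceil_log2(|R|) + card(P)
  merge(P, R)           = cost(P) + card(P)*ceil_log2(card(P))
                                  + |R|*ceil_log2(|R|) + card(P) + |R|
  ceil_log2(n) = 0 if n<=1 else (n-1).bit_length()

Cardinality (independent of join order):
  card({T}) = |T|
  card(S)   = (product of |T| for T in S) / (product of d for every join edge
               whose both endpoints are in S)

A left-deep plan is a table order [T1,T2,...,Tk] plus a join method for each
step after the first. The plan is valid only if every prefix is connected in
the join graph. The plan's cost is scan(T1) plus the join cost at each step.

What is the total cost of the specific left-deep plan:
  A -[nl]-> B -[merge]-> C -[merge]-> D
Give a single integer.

step 1: scan A: cost=250, card=250
step 2: join B via nl
    card(P join B) = 250*50/(125) = 100
    cost = 250 + 250*50 = 12750
step 3: join C via merge
    card(P join C) = 100*100/(5) = 2000
    cost = 12750 + 100*7 + 100*7 + 100 + 100 = 14350
step 4: join D via merge
    card(P join D) = 2000*120/(5) = 48000
    cost = 14350 + 2000*11 + 120*7 + 2000 + 120 = 39310

39310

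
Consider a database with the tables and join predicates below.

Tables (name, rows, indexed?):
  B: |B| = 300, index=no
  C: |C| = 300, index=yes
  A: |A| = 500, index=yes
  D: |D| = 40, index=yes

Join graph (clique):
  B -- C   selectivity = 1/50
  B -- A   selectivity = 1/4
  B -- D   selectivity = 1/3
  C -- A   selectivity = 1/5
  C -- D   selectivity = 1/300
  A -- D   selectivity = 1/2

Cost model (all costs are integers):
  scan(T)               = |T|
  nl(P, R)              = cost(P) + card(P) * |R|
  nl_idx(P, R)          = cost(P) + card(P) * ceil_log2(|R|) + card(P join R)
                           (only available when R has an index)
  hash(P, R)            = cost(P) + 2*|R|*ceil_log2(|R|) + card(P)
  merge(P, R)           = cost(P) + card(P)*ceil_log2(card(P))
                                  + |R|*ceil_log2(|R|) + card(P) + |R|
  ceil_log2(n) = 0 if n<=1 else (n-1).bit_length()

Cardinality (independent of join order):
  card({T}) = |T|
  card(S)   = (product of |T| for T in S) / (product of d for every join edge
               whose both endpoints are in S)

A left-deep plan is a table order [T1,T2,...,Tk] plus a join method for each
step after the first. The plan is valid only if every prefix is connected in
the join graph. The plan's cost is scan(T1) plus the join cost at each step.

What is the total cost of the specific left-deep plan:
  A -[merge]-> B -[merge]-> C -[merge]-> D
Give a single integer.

1414280

step 1: scan A: cost=500, card=500
step 2: join B via merge
    card(P join B) = 500*300/(4) = 37500
    cost = 500 + 500*9 + 300*9 + 500 + 300 = 8500
step 3: join C via merge
    card(P join C) = 37500*300/(50*5) = 45000
    cost = 8500 + 37500*16 + 300*9 + 37500 + 300 = 649000
step 4: join D via merge
    card(P join D) = 45000*40/(3*300*2) = 1000
    cost = 649000 + 45000*16 + 40*6 + 45000 + 40 = 1414280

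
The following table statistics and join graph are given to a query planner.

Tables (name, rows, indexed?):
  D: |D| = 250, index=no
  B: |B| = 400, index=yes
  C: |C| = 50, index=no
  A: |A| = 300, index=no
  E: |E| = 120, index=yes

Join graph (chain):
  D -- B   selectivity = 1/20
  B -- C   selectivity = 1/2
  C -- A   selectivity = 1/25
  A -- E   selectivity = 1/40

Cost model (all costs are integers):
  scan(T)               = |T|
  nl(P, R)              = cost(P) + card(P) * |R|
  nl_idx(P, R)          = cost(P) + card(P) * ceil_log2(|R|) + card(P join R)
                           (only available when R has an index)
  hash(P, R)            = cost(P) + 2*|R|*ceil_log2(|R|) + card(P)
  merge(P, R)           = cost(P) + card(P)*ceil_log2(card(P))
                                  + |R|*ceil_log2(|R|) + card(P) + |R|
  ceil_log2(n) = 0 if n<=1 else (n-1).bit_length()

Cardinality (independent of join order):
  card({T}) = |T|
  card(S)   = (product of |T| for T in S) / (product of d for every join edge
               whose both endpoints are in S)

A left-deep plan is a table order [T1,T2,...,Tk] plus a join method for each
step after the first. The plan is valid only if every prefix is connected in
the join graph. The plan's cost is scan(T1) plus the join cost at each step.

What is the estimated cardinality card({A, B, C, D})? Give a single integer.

1500000

Tables in S: A(300), B(400), C(50), D(250)
Edges inside S: D-B(d=20), B-C(d=2), C-A(d=25)
numerator = 300 * 400 * 50 * 250 = 1500000000
denominator = 20 * 2 * 25 = 1000
card(S) = 1500000000 / 1000 = 1500000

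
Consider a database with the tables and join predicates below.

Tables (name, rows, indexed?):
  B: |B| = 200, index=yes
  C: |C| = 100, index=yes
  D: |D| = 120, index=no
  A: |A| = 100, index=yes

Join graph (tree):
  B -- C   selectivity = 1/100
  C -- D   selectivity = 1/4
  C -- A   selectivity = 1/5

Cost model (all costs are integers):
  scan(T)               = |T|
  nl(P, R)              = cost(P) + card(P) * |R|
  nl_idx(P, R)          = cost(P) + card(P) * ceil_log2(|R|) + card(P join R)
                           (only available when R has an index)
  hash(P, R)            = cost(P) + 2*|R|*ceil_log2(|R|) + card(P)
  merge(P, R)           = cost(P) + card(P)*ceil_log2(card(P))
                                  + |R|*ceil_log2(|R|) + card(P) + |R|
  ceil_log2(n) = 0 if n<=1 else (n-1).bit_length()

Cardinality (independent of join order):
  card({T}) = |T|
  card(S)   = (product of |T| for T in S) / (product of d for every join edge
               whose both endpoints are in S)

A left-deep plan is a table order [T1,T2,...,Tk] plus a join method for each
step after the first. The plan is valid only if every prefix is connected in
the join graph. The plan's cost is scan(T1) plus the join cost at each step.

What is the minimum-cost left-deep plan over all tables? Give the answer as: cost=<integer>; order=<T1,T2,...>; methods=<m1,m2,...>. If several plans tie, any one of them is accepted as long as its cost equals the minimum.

Selinger DP (subsets sized 1..n):
  {B}: scan cost=200, card=200
  {C}: scan cost=100, card=100
  {D}: scan cost=120, card=120
  {A}: scan cost=100, card=100
  {BC}: card=200; try (B,nl_idx)→1100, (C,hash)→1800, (C,nl_idx)→1800, (B,merge)→2700, (C,merge)→2800, (B,hash)→3400 …(+2); best=1100 via (B,nl_idx)
  {CD}: card=3000; try (C,hash)→1640, (D,merge)→1860, (D,hash)→1880, (C,merge)→1880, (C,nl_idx)→3960, (D,nl)→12100 …(+1); best=1640 via (C,hash)
  {AC}: card=2000; try (C,hash)→1600, (A,hash)→1600, (C,merge)→1700, (A,merge)→1700, (C,nl_idx)→2800, (A,nl_idx)→2800 …(+2); best=1600 via (C,hash)
  {BCD}: card=6000; try (D,hash)→2980, (D,merge)→3860, (B,hash)→7840, (D,nl)→25100, (B,nl_idx)→31640, (B,merge)→42440 …(+1); best=2980 via (D,hash)
  {ABC}: card=4000; try (A,hash)→2700, (A,merge)→3700, (A,nl_idx)→6500, (B,hash)→6800, (A,nl)→21100, (B,nl_idx)→21600 …(+2); best=2700 via (A,hash)
  {ACD}: card=60000; try (D,hash)→5280, (A,hash)→6040, (D,merge)→26560, (A,merge)→41440, (A,nl_idx)→82640, (D,nl)→241600 …(+1); best=5280 via (D,hash)
  {ABCD}: card=120000; try (D,hash)→8380, (A,hash)→10380, (D,merge)→55660, (B,hash)→68480, (A,merge)→87780, (A,nl_idx)→164980 …(+5); best=8380 via (D,hash)

cost=8380; order=C,B,A,D; methods=nl_idx,hash,hash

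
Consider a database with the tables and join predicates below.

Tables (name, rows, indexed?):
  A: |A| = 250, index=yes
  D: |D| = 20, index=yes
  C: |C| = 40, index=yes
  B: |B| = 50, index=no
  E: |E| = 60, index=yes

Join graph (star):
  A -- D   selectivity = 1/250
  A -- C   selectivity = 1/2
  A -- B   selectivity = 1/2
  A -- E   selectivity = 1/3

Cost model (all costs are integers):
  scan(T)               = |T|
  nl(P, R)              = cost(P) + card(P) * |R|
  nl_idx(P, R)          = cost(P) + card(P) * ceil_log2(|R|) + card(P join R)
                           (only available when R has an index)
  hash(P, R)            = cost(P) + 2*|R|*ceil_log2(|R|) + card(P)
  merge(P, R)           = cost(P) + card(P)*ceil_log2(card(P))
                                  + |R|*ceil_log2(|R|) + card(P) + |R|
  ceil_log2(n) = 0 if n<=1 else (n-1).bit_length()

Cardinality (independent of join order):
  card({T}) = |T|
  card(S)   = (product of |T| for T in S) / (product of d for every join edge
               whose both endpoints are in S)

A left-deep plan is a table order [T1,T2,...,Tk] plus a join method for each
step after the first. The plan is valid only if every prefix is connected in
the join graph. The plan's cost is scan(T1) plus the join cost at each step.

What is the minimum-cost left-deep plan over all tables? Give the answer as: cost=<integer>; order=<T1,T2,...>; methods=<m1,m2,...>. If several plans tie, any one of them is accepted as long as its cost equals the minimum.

cost=10200; order=D,A,E,C,B; methods=nl_idx,nl_idx,hash,hash

Selinger DP (subsets sized 1..n):
  {A}: scan cost=250, card=250
  {D}: scan cost=20, card=20
  {C}: scan cost=40, card=40
  {B}: scan cost=50, card=50
  {E}: scan cost=60, card=60
  {AD}: card=20; try (A,nl_idx)→200, (D,hash)→700, (D,nl_idx)→1520, (A,merge)→2390, (D,merge)→2620, (A,hash)→4040 …(+2); best=200 via (A,nl_idx)
  {AC}: card=5000; try (C,hash)→980, (A,merge)→2570, (C,merge)→2780, (A,hash)→4080, (A,nl_idx)→5360, (C,nl_idx)→6750 …(+2); best=980 via (C,hash)
  {AB}: card=6250; try (B,hash)→1100, (A,merge)→2650, (B,merge)→2850, (A,hash)→4100, (A,nl_idx)→6700, (A,nl)→12550 …(+1); best=1100 via (B,hash)
  {AE}: card=5000; try (E,hash)→1220, (A,merge)→2730, (E,merge)→2920, (A,hash)→4120, (A,nl_idx)→5540, (E,nl_idx)→6750 …(+2); best=1220 via (E,hash)
  {ACD}: card=400; try (C,merge)→600, (C,hash)→700, (C,nl_idx)→720, (C,nl)→1000, (D,hash)→6180, (D,nl_idx)→26380 …(+2); best=600 via (C,merge)
  {ABD}: card=500; try (B,merge)→670, (B,hash)→820, (B,nl)→1200, (D,hash)→7550, (D,nl_idx)→32850, (D,merge)→88720 …(+1); best=670 via (B,merge)
  {ADE}: card=400; try (E,nl_idx)→720, (E,merge)→740, (E,hash)→940, (E,nl)→1400, (D,hash)→6420, (D,nl_idx)→26620 …(+2); best=720 via (E,nl_idx)
  {ABC}: card=125000; try (B,hash)→6580, (C,hash)→7830, (B,merge)→71330, (C,merge)→88880, (C,nl_idx)→163600, (B,nl)→250980 …(+1); best=6580 via (B,hash)
  {ACE}: card=100000; try (E,hash)→6700, (C,hash)→6700, (E,merge)→71400, (C,merge)→71500, (E,nl_idx)→130980, (C,nl_idx)→131220 …(+2); best=6700 via (E,hash)
  {ABE}: card=125000; try (B,hash)→6820, (E,hash)→8070, (B,merge)→71570, (E,merge)→89020, (E,nl_idx)→163600, (B,nl)→251220 …(+1); best=6820 via (B,hash)
  {ABCD}: card=10000; try (B,hash)→1600, (C,hash)→1650, (B,merge)→4950, (C,merge)→5950, (C,nl_idx)→13670, (B,nl)→20600 …(+5); best=1600 via (B,hash)
  {ACDE}: card=8000; try (C,hash)→1600, (E,hash)→1720, (C,merge)→5000, (E,merge)→5020, (E,nl_idx)→11000, (C,nl_idx)→11120 …(+6); best=1600 via (C,hash)
  {ABDE}: card=10000; try (B,hash)→1720, (E,hash)→1890, (B,merge)→5070, (E,merge)→6090, (E,nl_idx)→13670, (B,nl)→20720 …(+5); best=1720 via (B,hash)
  {ABCE}: card=2500000; try (B,hash)→107300, (E,hash)→132300, (C,hash)→132300, (B,merge)→1807050, (E,merge)→2257000, (C,merge)→2257100 …(+5); best=107300 via (B,hash)
  {ABCDE}: card=200000; try (B,hash)→10200, (C,hash)→12200, (E,hash)→12320, (B,merge)→113950, (C,merge)→152000, (E,merge)→152020 …(+9); best=10200 via (B,hash)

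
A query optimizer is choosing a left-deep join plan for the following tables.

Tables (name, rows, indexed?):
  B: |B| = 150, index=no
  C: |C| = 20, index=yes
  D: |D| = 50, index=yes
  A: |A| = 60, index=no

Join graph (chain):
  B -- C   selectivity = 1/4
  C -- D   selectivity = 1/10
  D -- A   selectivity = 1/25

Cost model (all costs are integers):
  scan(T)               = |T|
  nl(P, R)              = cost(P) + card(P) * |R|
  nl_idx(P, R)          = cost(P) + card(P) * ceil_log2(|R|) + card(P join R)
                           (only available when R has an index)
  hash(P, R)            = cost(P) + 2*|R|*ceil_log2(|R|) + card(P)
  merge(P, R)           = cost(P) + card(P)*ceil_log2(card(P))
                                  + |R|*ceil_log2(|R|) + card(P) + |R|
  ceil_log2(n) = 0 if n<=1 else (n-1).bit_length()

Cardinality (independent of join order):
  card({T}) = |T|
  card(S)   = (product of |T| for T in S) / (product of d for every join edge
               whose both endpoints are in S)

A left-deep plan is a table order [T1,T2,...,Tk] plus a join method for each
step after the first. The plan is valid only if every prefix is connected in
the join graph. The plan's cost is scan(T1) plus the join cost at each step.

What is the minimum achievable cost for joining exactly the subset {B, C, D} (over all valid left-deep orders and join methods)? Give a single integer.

1850

Selinger DP over subsets of {B,C,D}:
  {B}: scan cost=150, card=150
  {C}: scan cost=20, card=20
  {D}: scan cost=50, card=50
  {BC}: card=750; try (C,hash)→500, (B,merge)→1490, (C,merge)→1620, (C,nl_idx)→1650, (B,hash)→2440, (B,nl)→3020 …(+1); best=500 via (C,hash)
  {CD}: card=100; try (D,nl_idx)→240, (C,hash)→300, (C,nl_idx)→400, (D,merge)→490, (C,merge)→520, (D,hash)→640 …(+2); best=240 via (D,nl_idx)
  {BCD}: card=3750; try (D,hash)→1850, (B,merge)→2390, (B,hash)→2740, (D,nl_idx)→8750, (D,merge)→9100, (B,nl)→15240 …(+1); best=1850 via (D,hash)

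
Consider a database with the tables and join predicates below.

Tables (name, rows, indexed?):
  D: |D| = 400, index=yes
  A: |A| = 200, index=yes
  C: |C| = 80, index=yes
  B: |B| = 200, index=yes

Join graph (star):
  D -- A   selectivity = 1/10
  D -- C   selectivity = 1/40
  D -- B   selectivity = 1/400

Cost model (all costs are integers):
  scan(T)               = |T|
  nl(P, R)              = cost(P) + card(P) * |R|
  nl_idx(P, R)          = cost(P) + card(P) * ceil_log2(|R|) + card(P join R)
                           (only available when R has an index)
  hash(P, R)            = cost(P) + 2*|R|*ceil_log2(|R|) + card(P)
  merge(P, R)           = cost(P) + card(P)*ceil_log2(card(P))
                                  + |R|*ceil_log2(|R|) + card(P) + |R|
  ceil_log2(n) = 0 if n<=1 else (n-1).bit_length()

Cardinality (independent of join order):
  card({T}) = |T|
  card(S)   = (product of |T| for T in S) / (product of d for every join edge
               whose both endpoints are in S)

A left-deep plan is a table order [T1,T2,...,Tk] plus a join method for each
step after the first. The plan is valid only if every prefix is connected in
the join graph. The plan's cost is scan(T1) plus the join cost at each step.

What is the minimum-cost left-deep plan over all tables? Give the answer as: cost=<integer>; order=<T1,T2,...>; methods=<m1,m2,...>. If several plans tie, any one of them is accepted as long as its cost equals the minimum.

cost=7120; order=B,D,C,A; methods=nl_idx,hash,hash

Selinger DP (subsets sized 1..n):
  {D}: scan cost=400, card=400
  {A}: scan cost=200, card=200
  {C}: scan cost=80, card=80
  {B}: scan cost=200, card=200
  {AD}: card=8000; try (A,hash)→4000, (D,merge)→6000, (A,merge)→6200, (D,hash)→7600, (D,nl_idx)→10000, (A,nl_idx)→11600 …(+2); best=4000 via (A,hash)
  {CD}: card=800; try (D,nl_idx)→1600, (C,hash)→1920, (C,nl_idx)→4000, (D,merge)→4720, (C,merge)→5040, (D,hash)→7360 …(+2); best=1600 via (D,nl_idx)
  {BD}: card=200; try (D,nl_idx)→2200, (B,nl_idx)→3800, (B,hash)→4000, (D,merge)→6000, (B,merge)→6200, (D,hash)→7600 …(+2); best=2200 via (D,nl_idx)
  {ACD}: card=16000; try (A,hash)→5600, (A,merge)→12200, (C,hash)→13120, (A,nl_idx)→24000, (C,nl_idx)→76000, (C,merge)→116640 …(+2); best=5600 via (A,hash)
  {ABD}: card=4000; try (A,hash)→5600, (A,merge)→5800, (A,nl_idx)→7800, (B,hash)→15200, (A,nl)→42200, (B,nl_idx)→72000 …(+2); best=5600 via (A,hash)
  {BCD}: card=400; try (C,hash)→3520, (C,nl_idx)→4000, (C,merge)→4640, (B,hash)→5600, (B,nl_idx)→8400, (B,merge)→12200 …(+2); best=3520 via (C,hash)
  {ABCD}: card=8000; try (A,hash)→7120, (A,merge)→9320, (C,hash)→10720, (A,nl_idx)→14720, (B,hash)→24800, (C,nl_idx)→41600 …(+6); best=7120 via (A,hash)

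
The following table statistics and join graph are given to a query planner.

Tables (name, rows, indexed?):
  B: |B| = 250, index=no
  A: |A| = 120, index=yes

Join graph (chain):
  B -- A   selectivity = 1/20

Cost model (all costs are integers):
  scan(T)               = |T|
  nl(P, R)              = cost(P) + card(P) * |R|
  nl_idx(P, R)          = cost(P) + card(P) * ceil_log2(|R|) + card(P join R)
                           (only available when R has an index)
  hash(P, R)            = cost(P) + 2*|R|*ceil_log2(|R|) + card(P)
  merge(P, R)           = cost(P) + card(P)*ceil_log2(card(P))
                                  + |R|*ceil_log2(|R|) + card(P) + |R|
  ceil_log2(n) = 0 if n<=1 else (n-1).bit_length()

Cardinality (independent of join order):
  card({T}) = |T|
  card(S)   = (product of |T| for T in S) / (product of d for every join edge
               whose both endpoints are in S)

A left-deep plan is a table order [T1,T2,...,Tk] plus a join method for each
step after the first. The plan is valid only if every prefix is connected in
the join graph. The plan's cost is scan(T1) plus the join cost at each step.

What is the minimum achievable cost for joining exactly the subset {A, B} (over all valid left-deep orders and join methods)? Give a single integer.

2180

Selinger DP over subsets of {A,B}:
  {B}: scan cost=250, card=250
  {A}: scan cost=120, card=120
  {AB}: card=1500; try (A,hash)→2180, (B,merge)→3330, (A,merge)→3460, (A,nl_idx)→3500, (B,hash)→4240, (B,nl)→30120 …(+1); best=2180 via (A,hash)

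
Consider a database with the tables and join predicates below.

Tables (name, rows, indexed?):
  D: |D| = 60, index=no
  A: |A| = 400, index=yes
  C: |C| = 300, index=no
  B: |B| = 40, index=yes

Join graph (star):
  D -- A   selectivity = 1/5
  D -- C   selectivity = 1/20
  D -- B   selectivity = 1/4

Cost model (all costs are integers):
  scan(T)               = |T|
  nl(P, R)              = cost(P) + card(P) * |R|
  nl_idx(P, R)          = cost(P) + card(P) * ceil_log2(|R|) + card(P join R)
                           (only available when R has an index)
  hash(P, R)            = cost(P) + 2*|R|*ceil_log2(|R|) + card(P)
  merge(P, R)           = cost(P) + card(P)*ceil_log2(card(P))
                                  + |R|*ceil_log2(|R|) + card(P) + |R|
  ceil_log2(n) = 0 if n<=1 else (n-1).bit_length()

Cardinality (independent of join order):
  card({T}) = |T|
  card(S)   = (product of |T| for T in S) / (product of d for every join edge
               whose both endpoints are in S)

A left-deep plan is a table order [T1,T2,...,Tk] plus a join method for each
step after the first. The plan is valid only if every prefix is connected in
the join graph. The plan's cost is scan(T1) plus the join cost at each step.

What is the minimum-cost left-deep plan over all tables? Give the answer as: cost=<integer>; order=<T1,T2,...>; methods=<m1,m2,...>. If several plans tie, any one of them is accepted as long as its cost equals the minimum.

cost=18900; order=C,D,B,A; methods=hash,hash,hash

Selinger DP (subsets sized 1..n):
  {D}: scan cost=60, card=60
  {A}: scan cost=400, card=400
  {C}: scan cost=300, card=300
  {B}: scan cost=40, card=40
  {AD}: card=4800; try (D,hash)→1520, (A,merge)→4480, (D,merge)→4820, (A,nl_idx)→5400, (A,hash)→7320, (A,nl)→24060 …(+1); best=1520 via (D,hash)
  {CD}: card=900; try (D,hash)→1320, (C,merge)→3480, (D,merge)→3720, (C,hash)→5520, (C,nl)→18060, (D,nl)→18300; best=1320 via (D,hash)
  {BD}: card=600; try (B,hash)→600, (D,merge)→740, (B,merge)→760, (D,hash)→800, (B,nl_idx)→1020, (D,nl)→2440 …(+1); best=600 via (B,hash)
  {ACD}: card=72000; try (A,hash)→9420, (C,hash)→11720, (A,merge)→15220, (C,merge)→71720, (A,nl_idx)→81420, (A,nl)→361320 …(+1); best=9420 via (A,hash)
  {ABD}: card=48000; try (B,hash)→6800, (A,hash)→8400, (A,merge)→11200, (A,nl_idx)→54000, (B,merge)→69000, (B,nl_idx)→78320 …(+2); best=6800 via (B,hash)
  {BCD}: card=9000; try (B,hash)→2700, (C,hash)→6600, (C,merge)→10200, (B,merge)→11500, (B,nl_idx)→15720, (B,nl)→37320 …(+1); best=2700 via (B,hash)
  {ABCD}: card=720000; try (A,hash)→18900, (C,hash)→60200, (B,hash)→81900, (A,merge)→141700, (A,nl_idx)→803700, (C,merge)→825800 …(+5); best=18900 via (A,hash)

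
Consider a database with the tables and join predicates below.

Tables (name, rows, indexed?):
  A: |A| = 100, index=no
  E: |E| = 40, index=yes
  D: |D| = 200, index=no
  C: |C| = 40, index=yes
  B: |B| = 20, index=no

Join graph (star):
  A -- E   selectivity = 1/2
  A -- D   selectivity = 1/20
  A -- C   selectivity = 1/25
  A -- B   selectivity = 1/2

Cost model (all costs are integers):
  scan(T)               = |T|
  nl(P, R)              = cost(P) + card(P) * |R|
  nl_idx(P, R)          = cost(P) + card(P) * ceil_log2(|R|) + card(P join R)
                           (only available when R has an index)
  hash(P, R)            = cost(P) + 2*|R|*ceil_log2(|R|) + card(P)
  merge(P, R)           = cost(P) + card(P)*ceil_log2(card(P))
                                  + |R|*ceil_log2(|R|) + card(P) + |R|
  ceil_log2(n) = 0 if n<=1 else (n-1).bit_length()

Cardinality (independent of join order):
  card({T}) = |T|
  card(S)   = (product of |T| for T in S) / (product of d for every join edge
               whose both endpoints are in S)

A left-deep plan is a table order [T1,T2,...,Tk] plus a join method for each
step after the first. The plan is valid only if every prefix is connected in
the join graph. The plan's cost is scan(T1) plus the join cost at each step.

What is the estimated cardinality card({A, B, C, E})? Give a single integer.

Tables in S: A(100), B(20), C(40), E(40)
Edges inside S: A-E(d=2), A-C(d=25), A-B(d=2)
numerator = 100 * 20 * 40 * 40 = 3200000
denominator = 2 * 25 * 2 = 100
card(S) = 3200000 / 100 = 32000

32000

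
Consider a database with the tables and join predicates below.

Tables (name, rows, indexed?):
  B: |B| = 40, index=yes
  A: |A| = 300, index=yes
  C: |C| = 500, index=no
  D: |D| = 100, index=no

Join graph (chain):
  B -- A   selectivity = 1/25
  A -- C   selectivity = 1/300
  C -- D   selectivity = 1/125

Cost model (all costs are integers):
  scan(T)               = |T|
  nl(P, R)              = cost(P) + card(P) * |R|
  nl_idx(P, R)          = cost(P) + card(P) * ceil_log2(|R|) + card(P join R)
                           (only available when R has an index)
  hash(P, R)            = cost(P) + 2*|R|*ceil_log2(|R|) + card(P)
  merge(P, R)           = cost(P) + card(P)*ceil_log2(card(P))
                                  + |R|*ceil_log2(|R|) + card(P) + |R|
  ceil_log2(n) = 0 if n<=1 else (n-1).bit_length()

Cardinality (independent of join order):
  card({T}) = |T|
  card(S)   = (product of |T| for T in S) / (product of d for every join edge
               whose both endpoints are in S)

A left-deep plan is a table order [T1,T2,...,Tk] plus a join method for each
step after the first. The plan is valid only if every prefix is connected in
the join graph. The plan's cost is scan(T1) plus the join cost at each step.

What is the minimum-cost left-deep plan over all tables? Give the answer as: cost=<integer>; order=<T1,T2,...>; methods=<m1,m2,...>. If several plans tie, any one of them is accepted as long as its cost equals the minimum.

Selinger DP (subsets sized 1..n):
  {B}: scan cost=40, card=40
  {A}: scan cost=300, card=300
  {C}: scan cost=500, card=500
  {D}: scan cost=100, card=100
  {AB}: card=480; try (A,nl_idx)→880, (B,hash)→1080, (B,nl_idx)→2580, (A,merge)→3320, (B,merge)→3580, (A,hash)→5480 …(+2); best=880 via (A,nl_idx)
  {AC}: card=500; try (A,nl_idx)→5500, (A,hash)→6400, (C,merge)→8300, (A,merge)→8500, (C,hash)→9600, (C,nl)→150300 …(+1); best=5500 via (A,nl_idx)
  {CD}: card=400; try (D,hash)→2400, (C,merge)→5900, (D,merge)→6300, (C,hash)→9200, (C,nl)→50100, (D,nl)→50500; best=2400 via (D,hash)
  {ABC}: card=800; try (B,hash)→6480, (B,nl_idx)→9300, (C,hash)→10360, (C,merge)→10680, (B,merge)→10780, (B,nl)→25500 …(+1); best=6480 via (B,hash)
  {ACD}: card=400; try (A,nl_idx)→6400, (D,hash)→7400, (A,hash)→8200, (A,merge)→9400, (D,merge)→11300, (D,nl)→55500 …(+1); best=6400 via (A,nl_idx)
  {ABCD}: card=640; try (B,hash)→7280, (D,hash)→8680, (B,nl_idx)→9440, (B,merge)→10680, (D,merge)→16080, (B,nl)→22400 …(+1); best=7280 via (B,hash)

cost=7280; order=C,D,A,B; methods=hash,nl_idx,hash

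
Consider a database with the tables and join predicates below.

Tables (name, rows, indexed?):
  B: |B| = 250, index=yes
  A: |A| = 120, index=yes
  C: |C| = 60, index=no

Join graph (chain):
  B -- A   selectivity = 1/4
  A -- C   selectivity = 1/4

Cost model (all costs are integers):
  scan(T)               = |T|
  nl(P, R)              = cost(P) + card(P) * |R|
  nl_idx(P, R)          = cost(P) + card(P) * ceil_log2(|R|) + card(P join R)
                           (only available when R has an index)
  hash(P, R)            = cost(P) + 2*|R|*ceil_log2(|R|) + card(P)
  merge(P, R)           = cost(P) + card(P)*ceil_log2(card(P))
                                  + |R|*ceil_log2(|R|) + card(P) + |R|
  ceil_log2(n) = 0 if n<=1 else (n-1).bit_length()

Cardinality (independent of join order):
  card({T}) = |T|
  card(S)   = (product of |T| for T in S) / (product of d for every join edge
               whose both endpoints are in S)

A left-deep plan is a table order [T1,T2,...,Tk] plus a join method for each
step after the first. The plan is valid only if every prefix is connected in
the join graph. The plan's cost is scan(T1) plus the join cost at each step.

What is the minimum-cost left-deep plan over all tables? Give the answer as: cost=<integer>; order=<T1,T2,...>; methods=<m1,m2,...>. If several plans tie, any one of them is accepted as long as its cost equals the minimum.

cost=6760; order=A,C,B; methods=hash,hash

Selinger DP (subsets sized 1..n):
  {B}: scan cost=250, card=250
  {A}: scan cost=120, card=120
  {C}: scan cost=60, card=60
  {AB}: card=7500; try (A,hash)→2180, (B,merge)→3330, (A,merge)→3460, (B,hash)→4240, (B,nl_idx)→8580, (A,nl_idx)→9500 …(+2); best=2180 via (A,hash)
  {AC}: card=1800; try (C,hash)→960, (A,merge)→1440, (C,merge)→1500, (A,hash)→1800, (A,nl_idx)→2280, (A,nl)→7260 …(+1); best=960 via (C,hash)
  {ABC}: card=112500; try (B,hash)→6760, (C,hash)→10400, (B,merge)→24810, (C,merge)→107600, (B,nl_idx)→127860, (B,nl)→450960 …(+1); best=6760 via (B,hash)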